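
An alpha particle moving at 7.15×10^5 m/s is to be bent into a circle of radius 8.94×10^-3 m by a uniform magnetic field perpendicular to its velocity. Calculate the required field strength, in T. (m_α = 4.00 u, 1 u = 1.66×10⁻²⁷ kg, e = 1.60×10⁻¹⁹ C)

qvB = mv²/r gives B = mv/(qr).
B = (6.64×10^-27)(7.15×10^5) / [(2×1.60×10^-19)(8.94×10^-3)] = 1.66 T.

B ≈ 1.66 T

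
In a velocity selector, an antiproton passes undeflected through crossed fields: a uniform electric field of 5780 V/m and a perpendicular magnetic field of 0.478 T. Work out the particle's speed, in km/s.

For zero net force, qE = qvB, so v = E/B.
v = (5780) / (0.478) = 1.21×10^4 m/s.

v ≈ 12.1 km/s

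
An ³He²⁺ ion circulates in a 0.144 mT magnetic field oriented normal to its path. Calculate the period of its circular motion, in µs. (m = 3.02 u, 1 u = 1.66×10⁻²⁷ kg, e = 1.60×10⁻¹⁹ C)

The cyclotron period is independent of speed: T = 2πm/(qB).
T = 2π(5.01×10^-27) / [(2×1.60×10^-19)(1.44×10^-4)] = 6.84×10^-4 s.

T ≈ 684 µs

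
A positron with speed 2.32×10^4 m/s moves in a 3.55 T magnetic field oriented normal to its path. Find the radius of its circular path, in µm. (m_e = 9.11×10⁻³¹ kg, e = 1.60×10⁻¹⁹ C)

The magnetic force provides the centripetal force: qvB = mv²/r, so r = mv/(qB).
r = (9.11×10^-31 kg)(2.32×10^4 m/s) / [(1×1.60×10^-19 C)(3.55 T)] = 3.72×10^-8 m.

r ≈ 0.0372 µm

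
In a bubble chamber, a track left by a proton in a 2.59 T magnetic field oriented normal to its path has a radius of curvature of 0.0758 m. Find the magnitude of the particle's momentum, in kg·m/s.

Since qvB = mv²/r, the momentum p = mv = qBr.
p = (1×1.60×10^-19)(2.59)(0.0758) = 3.14×10^-20 kg·m/s.

p ≈ 3.14×10^-20 kg·m/s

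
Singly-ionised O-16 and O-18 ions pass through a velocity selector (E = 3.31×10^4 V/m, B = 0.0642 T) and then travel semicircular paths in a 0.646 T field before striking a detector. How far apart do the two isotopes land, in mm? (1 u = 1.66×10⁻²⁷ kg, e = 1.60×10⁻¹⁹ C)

Both emerge at v = E/B₁ = 5.16×10^5 m/s.
r = mv/(qB₂), so r₁ = 0.1325 m and r₂ = 0.1490 m, giving Δr = 0.0166 m.
After a semicircle each ion lands a diameter 2r from the entry slit, so the separation is 2Δr = 0.0331 m.

Δd ≈ 33.1 mm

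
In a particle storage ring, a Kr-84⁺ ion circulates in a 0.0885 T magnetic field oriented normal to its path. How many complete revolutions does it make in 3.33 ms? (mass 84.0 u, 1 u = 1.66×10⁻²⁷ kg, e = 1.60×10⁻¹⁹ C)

N = 53

T = 2πm/(qB) = 2π(1.3944×10^-25) / [(1×1.60×10^-19)(0.0885)] = 6.1873×10^-5 s.
N = t/T = 3.33×10^-3 / 6.1873×10^-5 ≈ 53.82, so 53 complete revolutions.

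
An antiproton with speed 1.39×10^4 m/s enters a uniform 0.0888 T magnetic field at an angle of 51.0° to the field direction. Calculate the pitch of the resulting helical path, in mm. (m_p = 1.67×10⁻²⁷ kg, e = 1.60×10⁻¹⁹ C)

pitch ≈ 6.46 mm

The velocity component along B is v∥ = v cos51.0° = 8750 m/s.
The cyclotron period T = 2πm/(qB) = 7.39×10^-7 s is set by m, q, B alone.
Pitch = v∥·T = (8750)(7.39×10^-7) = 6.46×10^-3 m.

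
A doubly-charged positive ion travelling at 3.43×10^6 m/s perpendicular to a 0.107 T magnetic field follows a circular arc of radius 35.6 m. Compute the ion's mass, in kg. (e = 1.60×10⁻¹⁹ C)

m ≈ 3.55×10^-25 kg

qvB = mv²/r ⇒ m = qBr/v.
m = (2×1.60×10^-19)(0.107)(35.6) / (3.43×10^6) = 3.55×10^-25 kg.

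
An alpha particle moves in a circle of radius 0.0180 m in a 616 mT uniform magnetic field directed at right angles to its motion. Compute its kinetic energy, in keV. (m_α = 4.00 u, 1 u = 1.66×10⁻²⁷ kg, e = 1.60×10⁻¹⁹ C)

K ≈ 5.92 keV

v = qBr/m = (2×1.60×10^-19)(0.616)(0.0180) / (6.64×10^-27) = 5.34×10^5 m/s.
K = ½mv² = 0.5·(6.64×10^-27)·(5.34×10^5)² = 9.48×10^-16 J = 5.92 keV.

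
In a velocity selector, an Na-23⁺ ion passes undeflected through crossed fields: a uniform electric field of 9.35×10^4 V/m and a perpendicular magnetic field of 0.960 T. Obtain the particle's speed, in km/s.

For zero net force, qE = qvB, so v = E/B.
v = (9.35×10^4) / (0.960) = 9.74×10^4 m/s.

v ≈ 97.4 km/s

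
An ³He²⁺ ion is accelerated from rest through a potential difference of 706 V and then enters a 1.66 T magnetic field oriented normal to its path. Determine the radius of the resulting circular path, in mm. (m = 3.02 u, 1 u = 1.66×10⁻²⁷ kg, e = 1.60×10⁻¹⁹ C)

The kinetic energy gained is K = qV = (2×1.60×10^-19)(706) = 2.26×10^-16 J.
v = √(2K/m) = 3.00×10^5 m/s.
r = mv/(qB) = (5.01×10^-27)(3.00×10^5) / [(2×1.60×10^-19)(1.66)] = 2.83×10^-3 m.

r ≈ 2.83 mm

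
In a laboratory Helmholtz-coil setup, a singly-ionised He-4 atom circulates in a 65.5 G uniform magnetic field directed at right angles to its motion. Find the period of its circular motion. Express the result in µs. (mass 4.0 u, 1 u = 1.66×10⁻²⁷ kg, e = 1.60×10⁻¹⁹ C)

T ≈ 39.8 µs

The cyclotron period is independent of speed: T = 2πm/(qB).
T = 2π(6.64×10^-27) / [(1×1.60×10^-19)(6.55×10^-3)] = 3.98×10^-5 s.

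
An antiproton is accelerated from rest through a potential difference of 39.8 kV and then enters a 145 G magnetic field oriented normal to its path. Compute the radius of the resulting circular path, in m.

r ≈ 1.99 m

The kinetic energy gained is K = qV = (1×1.60×10^-19)(3.98×10^4) = 6.37×10^-15 J.
v = √(2K/m) = 2.76×10^6 m/s.
r = mv/(qB) = (1.67×10^-27)(2.76×10^6) / [(1×1.60×10^-19)(0.0145)] = 1.99 m.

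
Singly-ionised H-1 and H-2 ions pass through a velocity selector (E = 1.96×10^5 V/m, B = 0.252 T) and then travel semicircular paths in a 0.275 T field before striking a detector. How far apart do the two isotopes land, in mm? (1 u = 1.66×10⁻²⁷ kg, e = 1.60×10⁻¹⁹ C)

Δd ≈ 58.7 mm

Both emerge at v = E/B₁ = 7.78×10^5 m/s.
r = mv/(qB₂), so r₁ = 0.0293 m and r₂ = 0.0587 m, giving Δr = 0.0293 m.
After a semicircle each ion lands a diameter 2r from the entry slit, so the separation is 2Δr = 0.0587 m.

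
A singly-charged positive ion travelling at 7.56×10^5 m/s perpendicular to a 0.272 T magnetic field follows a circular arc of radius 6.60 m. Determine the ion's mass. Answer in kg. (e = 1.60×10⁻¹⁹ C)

m ≈ 3.80×10^-25 kg

qvB = mv²/r ⇒ m = qBr/v.
m = (1×1.60×10^-19)(0.272)(6.60) / (7.56×10^5) = 3.80×10^-25 kg.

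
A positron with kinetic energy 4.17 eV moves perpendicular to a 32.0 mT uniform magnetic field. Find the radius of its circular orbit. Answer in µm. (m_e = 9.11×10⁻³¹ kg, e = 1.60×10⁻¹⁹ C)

Convert the energy: K = 4.17 eV = 6.67×10^-19 J.
v = √(2K/m) = √(2·6.67×10^-19/9.11×10^-31) = 1.21×10^6 m/s.
r = mv/(qB) = (9.11×10^-31)(1.21×10^6) / [(1×1.60×10^-19)(0.0320)] = 2.15×10^-4 m.

r ≈ 215 µm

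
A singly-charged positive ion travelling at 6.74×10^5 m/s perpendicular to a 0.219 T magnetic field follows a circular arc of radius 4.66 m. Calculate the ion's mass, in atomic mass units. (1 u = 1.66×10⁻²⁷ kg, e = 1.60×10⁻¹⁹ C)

m ≈ 146 u

qvB = mv²/r ⇒ m = qBr/v.
m = (1×1.60×10^-19)(0.219)(4.66) / (6.74×10^5) = 2.42×10^-25 kg = 146 u.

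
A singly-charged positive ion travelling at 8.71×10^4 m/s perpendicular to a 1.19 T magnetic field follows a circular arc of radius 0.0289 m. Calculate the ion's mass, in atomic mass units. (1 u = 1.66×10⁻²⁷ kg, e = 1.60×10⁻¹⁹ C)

m ≈ 38.1 u

qvB = mv²/r ⇒ m = qBr/v.
m = (1×1.60×10^-19)(1.19)(0.0289) / (8.71×10^4) = 6.32×10^-26 kg = 38.1 u.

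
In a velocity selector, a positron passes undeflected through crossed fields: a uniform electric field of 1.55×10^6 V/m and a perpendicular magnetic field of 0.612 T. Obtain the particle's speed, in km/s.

v ≈ 2530 km/s

For zero net force, qE = qvB, so v = E/B.
v = (1.55×10^6) / (0.612) = 2.53×10^6 m/s.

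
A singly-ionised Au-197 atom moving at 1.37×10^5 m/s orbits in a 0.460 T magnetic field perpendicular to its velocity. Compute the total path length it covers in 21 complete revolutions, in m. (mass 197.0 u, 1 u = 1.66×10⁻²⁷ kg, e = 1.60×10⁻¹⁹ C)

r = mv/(qB) = 0.609 m, so one revolution covers 2πr = 3.82 m.
In 21 revolutions: L = 21·2πr = 80.3 m.

L ≈ 80.3 m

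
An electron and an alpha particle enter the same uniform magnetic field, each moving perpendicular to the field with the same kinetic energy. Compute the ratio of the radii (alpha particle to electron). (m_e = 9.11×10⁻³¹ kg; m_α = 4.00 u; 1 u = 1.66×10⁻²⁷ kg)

r = √(2mK)/(qB) ⇒ at equal K, r ∝ √m/q.
r_{alpha particle}/r_{electron} = 42.7.

ratio ≈ 42.7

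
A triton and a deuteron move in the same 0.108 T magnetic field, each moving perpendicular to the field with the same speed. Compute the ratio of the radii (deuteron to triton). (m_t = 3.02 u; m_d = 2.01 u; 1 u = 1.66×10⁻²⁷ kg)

r = mv/(qB) ⇒ at equal v, r ∝ m/q.
r_{deuteron}/r_{triton} = 0.666.

ratio ≈ 0.666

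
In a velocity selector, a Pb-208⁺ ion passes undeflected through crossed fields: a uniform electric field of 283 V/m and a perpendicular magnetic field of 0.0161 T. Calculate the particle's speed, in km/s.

v ≈ 17.6 km/s

For zero net force, qE = qvB, so v = E/B.
v = (283) / (0.0161) = 1.76×10^4 m/s.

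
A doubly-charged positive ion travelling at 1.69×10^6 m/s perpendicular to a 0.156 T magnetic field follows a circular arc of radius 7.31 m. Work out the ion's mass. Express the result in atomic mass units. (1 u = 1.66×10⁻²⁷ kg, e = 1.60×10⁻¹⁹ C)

qvB = mv²/r ⇒ m = qBr/v.
m = (2×1.60×10^-19)(0.156)(7.31) / (1.69×10^6) = 2.16×10^-25 kg = 130 u.

m ≈ 130 u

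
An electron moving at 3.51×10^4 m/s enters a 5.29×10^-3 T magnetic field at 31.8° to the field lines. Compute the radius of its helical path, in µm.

Only the perpendicular component v⊥ = v sin31.8° = 1.85×10^4 m/s is bent by the field.
r = m v⊥ /(qB) = (9.11×10^-31)(1.85×10^4) / [(1×1.60×10^-19)(5.29×10^-3)] = 1.99×10^-5 m.

r ≈ 19.9 µm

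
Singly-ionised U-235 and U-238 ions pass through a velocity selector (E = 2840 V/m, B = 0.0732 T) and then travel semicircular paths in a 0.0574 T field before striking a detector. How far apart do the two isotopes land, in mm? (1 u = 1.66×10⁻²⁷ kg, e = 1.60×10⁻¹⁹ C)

Δd ≈ 42.1 mm

Both emerge at v = E/B₁ = 3.88×10^4 m/s.
r = mv/(qB₂), so r₁ = 1.6480 m and r₂ = 1.6690 m, giving Δr = 0.0210 m.
After a semicircle each ion lands a diameter 2r from the entry slit, so the separation is 2Δr = 0.0421 m.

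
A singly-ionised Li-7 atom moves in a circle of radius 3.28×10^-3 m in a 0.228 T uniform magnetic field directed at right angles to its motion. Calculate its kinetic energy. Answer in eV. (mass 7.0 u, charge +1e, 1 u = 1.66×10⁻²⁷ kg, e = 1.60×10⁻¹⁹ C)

v = qBr/m = (1×1.60×10^-19)(0.228)(3.28×10^-3) / (1.16×10^-26) = 1.03×10^4 m/s.
K = ½mv² = 0.5·(1.16×10^-26)·(1.03×10^4)² = 6.16×10^-19 J = 3.85 eV.

K ≈ 3.85 eV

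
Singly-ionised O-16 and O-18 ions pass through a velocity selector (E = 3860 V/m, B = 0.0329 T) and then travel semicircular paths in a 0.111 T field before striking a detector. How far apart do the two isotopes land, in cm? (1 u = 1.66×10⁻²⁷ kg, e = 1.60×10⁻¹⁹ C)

Δd ≈ 4.39 cm

Both emerge at v = E/B₁ = 1.17×10^5 m/s.
r = mv/(qB₂), so r₁ = 0.1755 m and r₂ = 0.1974 m, giving Δr = 0.0219 m.
After a semicircle each ion lands a diameter 2r from the entry slit, so the separation is 2Δr = 0.0439 m.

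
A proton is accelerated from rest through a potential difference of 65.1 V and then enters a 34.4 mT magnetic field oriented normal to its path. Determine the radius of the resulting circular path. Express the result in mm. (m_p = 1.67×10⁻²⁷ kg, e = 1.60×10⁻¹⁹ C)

r ≈ 33.9 mm

The kinetic energy gained is K = qV = (1×1.60×10^-19)(65.1) = 1.04×10^-17 J.
v = √(2K/m) = 1.12×10^5 m/s.
r = mv/(qB) = (1.67×10^-27)(1.12×10^5) / [(1×1.60×10^-19)(0.0344)] = 0.0339 m.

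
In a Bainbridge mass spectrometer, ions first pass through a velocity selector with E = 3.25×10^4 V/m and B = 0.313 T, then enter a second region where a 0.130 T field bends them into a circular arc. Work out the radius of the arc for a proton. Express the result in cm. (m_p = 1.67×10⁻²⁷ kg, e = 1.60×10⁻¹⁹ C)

The selector passes v = E/B = 3.25×10^4/0.313 = 1.04×10^5 m/s.
In the deflection region, r = mv/(qB₂) = (1.67×10^-27)(1.04×10^5) / [(1×1.60×10^-19)(0.130)] = 8.34×10^-3 m.

r ≈ 0.834 cm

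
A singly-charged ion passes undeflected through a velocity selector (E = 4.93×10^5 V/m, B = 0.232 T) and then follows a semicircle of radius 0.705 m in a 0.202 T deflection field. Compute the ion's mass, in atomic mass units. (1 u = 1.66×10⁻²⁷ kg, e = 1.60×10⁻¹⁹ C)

m ≈ 6.46 u

v = E/B₁ = 2.12×10^6 m/s.
From r = mv/(qB₂), m = qB₂r/v = (1×1.60×10^-19)(0.202)(0.705) / (2.12×10^6) = 1.07×10^-26 kg.
In atomic mass units: m = 1.07×10^-26 / 1.66×10^-27 = 6.46 u.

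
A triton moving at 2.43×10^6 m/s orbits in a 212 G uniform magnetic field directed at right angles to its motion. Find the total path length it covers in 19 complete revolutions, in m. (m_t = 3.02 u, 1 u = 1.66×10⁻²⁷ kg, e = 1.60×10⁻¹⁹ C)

L ≈ 429 m

r = mv/(qB) = 3.59 m, so one revolution covers 2πr = 22.6 m.
In 19 revolutions: L = 19·2πr = 429 m.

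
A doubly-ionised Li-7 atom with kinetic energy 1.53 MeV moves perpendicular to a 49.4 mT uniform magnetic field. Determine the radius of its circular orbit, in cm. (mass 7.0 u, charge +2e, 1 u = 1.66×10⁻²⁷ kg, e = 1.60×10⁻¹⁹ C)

Convert the energy: K = 1.53 MeV = 2.45×10^-13 J.
v = √(2K/m) = √(2·2.45×10^-13/1.16×10^-26) = 6.49×10^6 m/s.
r = mv/(qB) = (1.16×10^-26)(6.49×10^6) / [(2×1.60×10^-19)(0.0494)] = 4.77 m.

r ≈ 477 cm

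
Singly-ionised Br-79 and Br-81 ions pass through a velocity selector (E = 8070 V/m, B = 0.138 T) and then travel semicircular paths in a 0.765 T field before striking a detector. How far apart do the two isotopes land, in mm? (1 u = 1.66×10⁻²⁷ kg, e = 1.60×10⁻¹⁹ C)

Δd ≈ 3.17 mm

Both emerge at v = E/B₁ = 5.85×10^4 m/s.
r = mv/(qB₂), so r₁ = 0.06265 m and r₂ = 0.06424 m, giving Δr = 1.59×10^-3 m.
After a semicircle each ion lands a diameter 2r from the entry slit, so the separation is 2Δr = 3.17×10^-3 m.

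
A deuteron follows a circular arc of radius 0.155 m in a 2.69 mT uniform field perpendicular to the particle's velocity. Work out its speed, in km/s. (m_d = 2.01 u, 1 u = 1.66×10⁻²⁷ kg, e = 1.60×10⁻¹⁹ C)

v ≈ 20.0 km/s

From qvB = mv²/r, v = qBr/m.
v = (1×1.60×10^-19)(2.69×10^-3)(0.155) / (3.34×10^-27) = 2.00×10^4 m/s.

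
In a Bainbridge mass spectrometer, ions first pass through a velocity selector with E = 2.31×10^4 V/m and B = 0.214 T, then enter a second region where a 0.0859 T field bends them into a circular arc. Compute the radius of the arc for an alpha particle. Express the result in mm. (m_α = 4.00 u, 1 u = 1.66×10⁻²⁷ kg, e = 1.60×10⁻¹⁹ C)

The selector passes v = E/B = 2.31×10^4/0.214 = 1.08×10^5 m/s.
In the deflection region, r = mv/(qB₂) = (6.64×10^-27)(1.08×10^5) / [(2×1.60×10^-19)(0.0859)] = 0.0261 m.

r ≈ 26.1 mm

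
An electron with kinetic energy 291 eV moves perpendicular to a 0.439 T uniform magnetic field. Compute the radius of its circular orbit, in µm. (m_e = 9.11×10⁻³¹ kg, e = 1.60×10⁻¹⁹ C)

r ≈ 131 µm

Convert the energy: K = 291 eV = 4.66×10^-17 J.
v = √(2K/m) = √(2·4.66×10^-17/9.11×10^-31) = 1.01×10^7 m/s.
r = mv/(qB) = (9.11×10^-31)(1.01×10^7) / [(1×1.60×10^-19)(0.439)] = 1.31×10^-4 m.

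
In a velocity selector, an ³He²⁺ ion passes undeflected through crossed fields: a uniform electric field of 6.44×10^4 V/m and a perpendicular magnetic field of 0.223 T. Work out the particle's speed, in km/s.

v ≈ 289 km/s

For zero net force, qE = qvB, so v = E/B.
v = (6.44×10^4) / (0.223) = 2.89×10^5 m/s.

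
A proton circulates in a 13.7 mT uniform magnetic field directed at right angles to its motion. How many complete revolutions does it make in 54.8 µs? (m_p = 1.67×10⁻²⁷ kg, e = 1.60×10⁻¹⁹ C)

T = 2πm/(qB) = 2π(1.67×10^-27) / [(1×1.60×10^-19)(0.0137)] = 4.7869×10^-6 s.
N = t/T = 5.48×10^-5 / 4.7869×10^-6 ≈ 11.45, so 11 complete revolutions.

N = 11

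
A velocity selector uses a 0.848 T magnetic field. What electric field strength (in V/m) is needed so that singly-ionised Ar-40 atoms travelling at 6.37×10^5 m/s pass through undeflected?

E ≈ 5.40×10^5 V/m

qE = qvB ⇒ E = vB = (6.37×10^5)(0.848) = 5.40×10^5 V/m.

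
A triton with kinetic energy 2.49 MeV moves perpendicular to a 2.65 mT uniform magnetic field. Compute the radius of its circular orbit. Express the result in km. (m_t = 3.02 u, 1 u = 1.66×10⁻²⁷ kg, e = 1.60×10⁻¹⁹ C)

Convert the energy: K = 2.49 MeV = 3.98×10^-13 J.
v = √(2K/m) = √(2·3.98×10^-13/5.01×10^-27) = 1.26×10^7 m/s.
r = mv/(qB) = (5.01×10^-27)(1.26×10^7) / [(1×1.60×10^-19)(2.65×10^-3)] = 149 m.

r ≈ 0.149 km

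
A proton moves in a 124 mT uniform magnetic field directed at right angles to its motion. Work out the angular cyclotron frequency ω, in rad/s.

ω = qB/m = (1×1.60×10^-19)(0.124) / (1.67×10^-27) = 1.19×10^7 rad/s.

ω ≈ 1.19×10^7 rad/s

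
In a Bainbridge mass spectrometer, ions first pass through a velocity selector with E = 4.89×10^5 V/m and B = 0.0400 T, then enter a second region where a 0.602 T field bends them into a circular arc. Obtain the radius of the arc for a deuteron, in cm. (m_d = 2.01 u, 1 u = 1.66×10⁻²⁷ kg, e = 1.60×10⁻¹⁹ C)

The selector passes v = E/B = 4.89×10^5/0.0400 = 1.22×10^7 m/s.
In the deflection region, r = mv/(qB₂) = (3.34×10^-27)(1.22×10^7) / [(1×1.60×10^-19)(0.602)] = 0.423 m.

r ≈ 42.3 cm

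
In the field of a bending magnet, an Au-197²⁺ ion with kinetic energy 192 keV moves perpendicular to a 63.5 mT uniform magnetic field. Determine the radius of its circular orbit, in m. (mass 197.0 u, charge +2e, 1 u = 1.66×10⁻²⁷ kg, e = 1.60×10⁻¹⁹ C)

Convert the energy: K = 192 keV = 3.07×10^-14 J.
v = √(2K/m) = √(2·3.07×10^-14/3.27×10^-25) = 4.33×10^5 m/s.
r = mv/(qB) = (3.27×10^-25)(4.33×10^5) / [(2×1.60×10^-19)(0.0635)] = 6.98 m.

r ≈ 6.98 m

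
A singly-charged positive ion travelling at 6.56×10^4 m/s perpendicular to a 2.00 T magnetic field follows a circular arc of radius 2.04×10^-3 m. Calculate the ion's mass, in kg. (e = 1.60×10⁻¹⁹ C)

m ≈ 9.95×10^-27 kg

qvB = mv²/r ⇒ m = qBr/v.
m = (1×1.60×10^-19)(2.00)(2.04×10^-3) / (6.56×10^4) = 9.95×10^-27 kg.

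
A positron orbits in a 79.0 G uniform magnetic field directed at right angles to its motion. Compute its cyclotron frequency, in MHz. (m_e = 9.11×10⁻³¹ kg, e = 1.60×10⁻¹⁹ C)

f ≈ 221 MHz

f = qB/(2πm) = (1×1.60×10^-19)(7.90×10^-3) / [2π(9.11×10^-31)] = 2.21×10^8 Hz.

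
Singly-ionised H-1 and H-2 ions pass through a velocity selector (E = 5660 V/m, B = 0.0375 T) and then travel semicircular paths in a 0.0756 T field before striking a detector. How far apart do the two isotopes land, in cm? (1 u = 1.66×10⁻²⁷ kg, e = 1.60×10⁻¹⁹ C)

Both emerge at v = E/B₁ = 1.51×10^5 m/s.
r = mv/(qB₂), so r₁ = 0.0207 m and r₂ = 0.0414 m, giving Δr = 0.0207 m.
After a semicircle each ion lands a diameter 2r from the entry slit, so the separation is 2Δr = 0.0414 m.

Δd ≈ 4.14 cm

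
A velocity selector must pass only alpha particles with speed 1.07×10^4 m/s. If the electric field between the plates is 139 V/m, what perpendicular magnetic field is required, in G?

B ≈ 130 G

qE = qvB ⇒ B = E/v = (139) / (1.07×10^4) = 0.0130 T.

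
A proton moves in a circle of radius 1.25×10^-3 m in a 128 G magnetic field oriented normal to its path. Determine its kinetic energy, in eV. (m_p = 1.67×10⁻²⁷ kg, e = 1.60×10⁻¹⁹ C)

K ≈ 0.0123 eV

v = qBr/m = (1×1.60×10^-19)(0.0128)(1.25×10^-3) / (1.67×10^-27) = 1530 m/s.
K = ½mv² = 0.5·(1.67×10^-27)·(1530)² = 1.96×10^-21 J = 0.0123 eV.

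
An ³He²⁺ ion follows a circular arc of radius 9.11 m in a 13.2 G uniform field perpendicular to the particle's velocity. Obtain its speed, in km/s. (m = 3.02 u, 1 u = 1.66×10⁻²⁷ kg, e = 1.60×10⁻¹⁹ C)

v ≈ 768 km/s

From qvB = mv²/r, v = qBr/m.
v = (2×1.60×10^-19)(1.32×10^-3)(9.11) / (5.01×10^-27) = 7.68×10^5 m/s.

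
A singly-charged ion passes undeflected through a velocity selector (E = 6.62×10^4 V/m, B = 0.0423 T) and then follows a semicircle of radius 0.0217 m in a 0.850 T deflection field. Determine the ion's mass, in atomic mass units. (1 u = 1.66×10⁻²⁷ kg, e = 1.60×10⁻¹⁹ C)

v = E/B₁ = 1.57×10^6 m/s.
From r = mv/(qB₂), m = qB₂r/v = (1×1.60×10^-19)(0.850)(0.0217) / (1.57×10^6) = 1.89×10^-27 kg.
In atomic mass units: m = 1.89×10^-27 / 1.66×10^-27 = 1.14 u.

m ≈ 1.14 u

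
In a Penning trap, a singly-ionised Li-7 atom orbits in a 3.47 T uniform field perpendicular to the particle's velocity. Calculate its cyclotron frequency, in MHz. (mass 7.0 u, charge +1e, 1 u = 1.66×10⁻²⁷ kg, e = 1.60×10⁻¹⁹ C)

f = qB/(2πm) = (1×1.60×10^-19)(3.47) / [2π(1.16×10^-26)] = 7.60×10^6 Hz.

f ≈ 7.60 MHz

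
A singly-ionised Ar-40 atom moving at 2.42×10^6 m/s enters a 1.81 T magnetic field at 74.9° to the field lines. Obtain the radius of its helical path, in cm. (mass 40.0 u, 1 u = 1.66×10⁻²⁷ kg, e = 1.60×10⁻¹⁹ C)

Only the perpendicular component v⊥ = v sin74.9° = 2.34×10^6 m/s is bent by the field.
r = m v⊥ /(qB) = (6.64×10^-26)(2.34×10^6) / [(1×1.60×10^-19)(1.81)] = 0.536 m.

r ≈ 53.6 cm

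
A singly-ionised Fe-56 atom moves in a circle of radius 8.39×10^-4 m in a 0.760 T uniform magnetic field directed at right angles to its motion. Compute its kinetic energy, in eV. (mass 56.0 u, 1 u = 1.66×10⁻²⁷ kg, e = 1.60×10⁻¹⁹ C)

v = qBr/m = (1×1.60×10^-19)(0.760)(8.39×10^-4) / (9.30×10^-26) = 1100 m/s.
K = ½mv² = 0.5·(9.30×10^-26)·(1100)² = 5.60×10^-20 J = 0.350 eV.

K ≈ 0.350 eV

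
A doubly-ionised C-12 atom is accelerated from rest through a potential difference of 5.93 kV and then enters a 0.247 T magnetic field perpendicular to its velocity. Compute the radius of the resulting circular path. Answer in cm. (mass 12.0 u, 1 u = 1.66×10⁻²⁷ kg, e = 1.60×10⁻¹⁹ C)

The kinetic energy gained is K = qV = (2×1.60×10^-19)(5930) = 1.90×10^-15 J.
v = √(2K/m) = 4.36×10^5 m/s.
r = mv/(qB) = (1.99×10^-26)(4.36×10^5) / [(2×1.60×10^-19)(0.247)] = 0.110 m.

r ≈ 11.0 cm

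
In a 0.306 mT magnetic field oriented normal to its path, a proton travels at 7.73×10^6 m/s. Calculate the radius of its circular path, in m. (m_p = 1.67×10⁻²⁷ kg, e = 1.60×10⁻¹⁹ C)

r ≈ 264 m

The magnetic force provides the centripetal force: qvB = mv²/r, so r = mv/(qB).
r = (1.67×10^-27 kg)(7.73×10^6 m/s) / [(1×1.60×10^-19 C)(3.06×10^-4 T)] = 264 m.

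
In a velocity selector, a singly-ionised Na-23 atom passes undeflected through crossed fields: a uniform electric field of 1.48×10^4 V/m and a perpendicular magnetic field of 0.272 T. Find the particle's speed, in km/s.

v ≈ 54.4 km/s

For zero net force, qE = qvB, so v = E/B.
v = (1.48×10^4) / (0.272) = 5.44×10^4 m/s.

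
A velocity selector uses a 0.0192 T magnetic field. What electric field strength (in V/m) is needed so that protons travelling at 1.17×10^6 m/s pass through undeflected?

E ≈ 2.25×10^4 V/m

qE = qvB ⇒ E = vB = (1.17×10^6)(0.0192) = 2.25×10^4 V/m.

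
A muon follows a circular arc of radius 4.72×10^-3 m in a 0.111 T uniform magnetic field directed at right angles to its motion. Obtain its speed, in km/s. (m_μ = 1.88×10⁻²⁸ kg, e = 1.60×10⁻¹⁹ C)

From qvB = mv²/r, v = qBr/m.
v = (1×1.60×10^-19)(0.111)(4.72×10^-3) / (1.88×10^-28) = 4.46×10^5 m/s.

v ≈ 446 km/s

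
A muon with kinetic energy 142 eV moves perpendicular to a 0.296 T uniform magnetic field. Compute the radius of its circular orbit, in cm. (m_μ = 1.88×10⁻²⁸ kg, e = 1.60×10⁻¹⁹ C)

r ≈ 0.195 cm

Convert the energy: K = 142 eV = 2.27×10^-17 J.
v = √(2K/m) = √(2·2.27×10^-17/1.88×10^-28) = 4.92×10^5 m/s.
r = mv/(qB) = (1.88×10^-28)(4.92×10^5) / [(1×1.60×10^-19)(0.296)] = 1.95×10^-3 m.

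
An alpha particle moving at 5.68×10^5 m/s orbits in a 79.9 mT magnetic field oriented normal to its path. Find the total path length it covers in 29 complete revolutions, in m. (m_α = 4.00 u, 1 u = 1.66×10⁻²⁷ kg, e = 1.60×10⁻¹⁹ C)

L ≈ 26.9 m

r = mv/(qB) = 0.148 m, so one revolution covers 2πr = 0.927 m.
In 29 revolutions: L = 29·2πr = 26.9 m.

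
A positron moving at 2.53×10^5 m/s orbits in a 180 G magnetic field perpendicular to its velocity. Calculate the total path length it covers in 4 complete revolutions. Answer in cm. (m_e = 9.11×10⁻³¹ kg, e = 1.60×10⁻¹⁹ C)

r = mv/(qB) = 8.00×10^-5 m, so one revolution covers 2πr = 5.03×10^-4 m.
In 4 revolutions: L = 4·2πr = 2.01×10^-3 m.

L ≈ 0.201 cm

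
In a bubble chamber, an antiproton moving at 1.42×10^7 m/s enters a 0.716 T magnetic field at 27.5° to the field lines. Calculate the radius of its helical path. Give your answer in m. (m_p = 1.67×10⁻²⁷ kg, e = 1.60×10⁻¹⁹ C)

r ≈ 0.0956 m

Only the perpendicular component v⊥ = v sin27.5° = 6.56×10^6 m/s is bent by the field.
r = m v⊥ /(qB) = (1.67×10^-27)(6.56×10^6) / [(1×1.60×10^-19)(0.716)] = 0.0956 m.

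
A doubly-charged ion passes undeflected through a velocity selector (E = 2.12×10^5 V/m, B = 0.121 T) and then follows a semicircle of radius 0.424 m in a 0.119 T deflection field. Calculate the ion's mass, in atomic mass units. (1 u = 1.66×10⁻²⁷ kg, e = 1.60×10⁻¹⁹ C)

m ≈ 5.55 u

v = E/B₁ = 1.75×10^6 m/s.
From r = mv/(qB₂), m = qB₂r/v = (2×1.60×10^-19)(0.119)(0.424) / (1.75×10^6) = 9.22×10^-27 kg.
In atomic mass units: m = 9.22×10^-27 / 1.66×10^-27 = 5.55 u.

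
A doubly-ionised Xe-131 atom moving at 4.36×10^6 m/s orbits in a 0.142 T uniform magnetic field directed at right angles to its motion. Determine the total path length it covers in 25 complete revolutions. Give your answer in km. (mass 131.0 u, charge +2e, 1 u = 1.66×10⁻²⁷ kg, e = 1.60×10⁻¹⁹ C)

L ≈ 3.28 km

r = mv/(qB) = 20.9 m, so one revolution covers 2πr = 131 m.
In 25 revolutions: L = 25·2πr = 3280 m.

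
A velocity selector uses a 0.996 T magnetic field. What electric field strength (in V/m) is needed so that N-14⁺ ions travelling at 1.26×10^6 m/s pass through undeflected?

E ≈ 1.25×10^6 V/m

qE = qvB ⇒ E = vB = (1.26×10^6)(0.996) = 1.25×10^6 V/m.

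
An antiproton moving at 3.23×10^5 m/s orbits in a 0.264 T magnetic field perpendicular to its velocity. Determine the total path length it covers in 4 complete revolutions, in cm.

r = mv/(qB) = 0.0128 m, so one revolution covers 2πr = 0.0802 m.
In 4 revolutions: L = 4·2πr = 0.321 m.

L ≈ 32.1 cm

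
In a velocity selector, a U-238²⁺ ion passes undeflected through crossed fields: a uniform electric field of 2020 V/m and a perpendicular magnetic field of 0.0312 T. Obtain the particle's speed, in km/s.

For zero net force, qE = qvB, so v = E/B.
v = (2020) / (0.0312) = 6.47×10^4 m/s.

v ≈ 64.7 km/s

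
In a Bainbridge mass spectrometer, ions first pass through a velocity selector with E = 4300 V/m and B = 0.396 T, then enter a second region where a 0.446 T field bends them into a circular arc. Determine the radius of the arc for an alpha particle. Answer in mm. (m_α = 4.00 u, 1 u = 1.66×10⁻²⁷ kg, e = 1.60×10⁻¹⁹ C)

The selector passes v = E/B = 4300/0.396 = 1.09×10^4 m/s.
In the deflection region, r = mv/(qB₂) = (6.64×10^-27)(1.09×10^4) / [(2×1.60×10^-19)(0.446)] = 5.05×10^-4 m.

r ≈ 0.505 mm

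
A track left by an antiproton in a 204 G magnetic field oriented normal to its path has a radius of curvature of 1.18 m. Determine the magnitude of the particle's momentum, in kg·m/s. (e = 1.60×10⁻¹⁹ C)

p ≈ 3.85×10^-21 kg·m/s

Since qvB = mv²/r, the momentum p = mv = qBr.
p = (1×1.60×10^-19)(0.0204)(1.18) = 3.85×10^-21 kg·m/s.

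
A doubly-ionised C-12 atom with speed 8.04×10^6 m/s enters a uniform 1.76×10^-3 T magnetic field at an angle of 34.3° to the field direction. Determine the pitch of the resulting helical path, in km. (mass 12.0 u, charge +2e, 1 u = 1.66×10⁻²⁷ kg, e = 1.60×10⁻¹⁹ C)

The velocity component along B is v∥ = v cos34.3° = 6.64×10^6 m/s.
The cyclotron period T = 2πm/(qB) = 2.22×10^-4 s is set by m, q, B alone.
Pitch = v∥·T = (6.64×10^6)(2.22×10^-4) = 1480 m.

pitch ≈ 1.48 km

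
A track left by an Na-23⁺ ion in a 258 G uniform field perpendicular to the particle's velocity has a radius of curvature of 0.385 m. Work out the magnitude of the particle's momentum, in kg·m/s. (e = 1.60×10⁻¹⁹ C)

Since qvB = mv²/r, the momentum p = mv = qBr.
p = (1×1.60×10^-19)(0.0258)(0.385) = 1.59×10^-21 kg·m/s.

p ≈ 1.59×10^-21 kg·m/s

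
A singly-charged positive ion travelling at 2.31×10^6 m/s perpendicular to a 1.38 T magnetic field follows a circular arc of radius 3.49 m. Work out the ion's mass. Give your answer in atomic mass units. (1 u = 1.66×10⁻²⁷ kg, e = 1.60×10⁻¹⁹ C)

qvB = mv²/r ⇒ m = qBr/v.
m = (1×1.60×10^-19)(1.38)(3.49) / (2.31×10^6) = 3.34×10^-25 kg = 201 u.

m ≈ 201 u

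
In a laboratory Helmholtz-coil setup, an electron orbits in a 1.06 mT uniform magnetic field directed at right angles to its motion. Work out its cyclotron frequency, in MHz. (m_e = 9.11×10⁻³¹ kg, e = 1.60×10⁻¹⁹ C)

f = qB/(2πm) = (1×1.60×10^-19)(1.06×10^-3) / [2π(9.11×10^-31)] = 2.96×10^7 Hz.

f ≈ 29.6 MHz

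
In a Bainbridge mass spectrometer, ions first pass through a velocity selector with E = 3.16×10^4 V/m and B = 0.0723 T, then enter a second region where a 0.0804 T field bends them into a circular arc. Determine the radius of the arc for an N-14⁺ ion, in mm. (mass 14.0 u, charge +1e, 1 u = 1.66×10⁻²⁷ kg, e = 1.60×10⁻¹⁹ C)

r ≈ 790 mm

The selector passes v = E/B = 3.16×10^4/0.0723 = 4.37×10^5 m/s.
In the deflection region, r = mv/(qB₂) = (2.32×10^-26)(4.37×10^5) / [(1×1.60×10^-19)(0.0804)] = 0.790 m.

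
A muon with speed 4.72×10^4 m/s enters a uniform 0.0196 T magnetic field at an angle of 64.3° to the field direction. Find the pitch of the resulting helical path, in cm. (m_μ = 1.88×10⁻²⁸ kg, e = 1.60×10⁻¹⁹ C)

The velocity component along B is v∥ = v cos64.3° = 2.05×10^4 m/s.
The cyclotron period T = 2πm/(qB) = 3.77×10^-7 s is set by m, q, B alone.
Pitch = v∥·T = (2.05×10^4)(3.77×10^-7) = 7.71×10^-3 m.

pitch ≈ 0.771 cm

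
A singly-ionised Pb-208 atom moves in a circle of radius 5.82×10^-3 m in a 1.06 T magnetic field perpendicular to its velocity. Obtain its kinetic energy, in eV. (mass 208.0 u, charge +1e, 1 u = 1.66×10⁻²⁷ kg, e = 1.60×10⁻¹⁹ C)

v = qBr/m = (1×1.60×10^-19)(1.06)(5.82×10^-3) / (3.45×10^-25) = 2860 m/s.
K = ½mv² = 0.5·(3.45×10^-25)·(2860)² = 1.41×10^-18 J = 8.82 eV.

K ≈ 8.82 eV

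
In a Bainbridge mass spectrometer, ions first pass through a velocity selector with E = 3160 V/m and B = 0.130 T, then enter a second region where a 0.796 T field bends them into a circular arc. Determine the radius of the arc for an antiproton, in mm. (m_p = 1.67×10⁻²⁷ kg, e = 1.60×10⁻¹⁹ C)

The selector passes v = E/B = 3160/0.130 = 2.43×10^4 m/s.
In the deflection region, r = mv/(qB₂) = (1.67×10^-27)(2.43×10^4) / [(1×1.60×10^-19)(0.796)] = 3.19×10^-4 m.

r ≈ 0.319 mm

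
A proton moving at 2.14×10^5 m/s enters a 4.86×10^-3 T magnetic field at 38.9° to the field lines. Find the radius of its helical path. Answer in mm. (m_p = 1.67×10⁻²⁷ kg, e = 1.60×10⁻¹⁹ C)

r ≈ 289 mm

Only the perpendicular component v⊥ = v sin38.9° = 1.34×10^5 m/s is bent by the field.
r = m v⊥ /(qB) = (1.67×10^-27)(1.34×10^5) / [(1×1.60×10^-19)(4.86×10^-3)] = 0.289 m.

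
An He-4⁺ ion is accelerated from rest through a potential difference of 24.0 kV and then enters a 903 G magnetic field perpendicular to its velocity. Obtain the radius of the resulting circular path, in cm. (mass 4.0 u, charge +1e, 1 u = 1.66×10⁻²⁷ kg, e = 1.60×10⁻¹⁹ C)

The kinetic energy gained is K = qV = (1×1.60×10^-19)(2.40×10^4) = 3.84×10^-15 J.
v = √(2K/m) = 1.08×10^6 m/s.
r = mv/(qB) = (6.64×10^-27)(1.08×10^6) / [(1×1.60×10^-19)(0.0903)] = 0.494 m.

r ≈ 49.4 cm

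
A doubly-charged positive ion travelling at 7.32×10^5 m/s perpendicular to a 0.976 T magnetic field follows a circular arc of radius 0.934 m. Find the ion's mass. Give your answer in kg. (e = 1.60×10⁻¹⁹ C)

m ≈ 3.99×10^-25 kg

qvB = mv²/r ⇒ m = qBr/v.
m = (2×1.60×10^-19)(0.976)(0.934) / (7.32×10^5) = 3.99×10^-25 kg.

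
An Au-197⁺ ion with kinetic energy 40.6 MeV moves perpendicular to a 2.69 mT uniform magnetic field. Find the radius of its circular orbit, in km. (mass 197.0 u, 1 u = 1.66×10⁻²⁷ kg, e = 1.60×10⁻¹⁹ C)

r ≈ 4.79 km

Convert the energy: K = 40.6 MeV = 6.50×10^-12 J.
v = √(2K/m) = √(2·6.50×10^-12/3.27×10^-25) = 6.30×10^6 m/s.
r = mv/(qB) = (3.27×10^-25)(6.30×10^6) / [(1×1.60×10^-19)(2.69×10^-3)] = 4790 m.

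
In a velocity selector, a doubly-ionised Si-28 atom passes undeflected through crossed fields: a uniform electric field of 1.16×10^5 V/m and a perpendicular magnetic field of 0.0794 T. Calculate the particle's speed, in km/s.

For zero net force, qE = qvB, so v = E/B.
v = (1.16×10^5) / (0.0794) = 1.46×10^6 m/s.

v ≈ 1460 km/s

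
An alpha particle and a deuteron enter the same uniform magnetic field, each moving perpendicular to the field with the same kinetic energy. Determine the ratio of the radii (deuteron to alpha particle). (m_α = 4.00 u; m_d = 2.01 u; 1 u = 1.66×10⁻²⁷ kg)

ratio ≈ 1.42

r = √(2mK)/(qB) ⇒ at equal K, r ∝ √m/q.
r_{deuteron}/r_{alpha particle} = 1.42.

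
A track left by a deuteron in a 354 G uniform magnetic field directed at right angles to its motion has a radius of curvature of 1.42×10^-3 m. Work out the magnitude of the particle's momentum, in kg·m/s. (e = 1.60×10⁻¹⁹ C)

Since qvB = mv²/r, the momentum p = mv = qBr.
p = (1×1.60×10^-19)(0.0354)(1.42×10^-3) = 8.04×10^-24 kg·m/s.

p ≈ 8.04×10^-24 kg·m/s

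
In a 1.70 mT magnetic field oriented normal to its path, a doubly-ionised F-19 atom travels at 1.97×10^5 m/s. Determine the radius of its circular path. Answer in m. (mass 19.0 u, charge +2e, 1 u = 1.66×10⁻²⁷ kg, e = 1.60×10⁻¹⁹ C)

r ≈ 11.4 m

The magnetic force provides the centripetal force: qvB = mv²/r, so r = mv/(qB).
r = (3.15×10^-26 kg)(1.97×10^5 m/s) / [(2×1.60×10^-19 C)(1.70×10^-3 T)] = 11.4 m.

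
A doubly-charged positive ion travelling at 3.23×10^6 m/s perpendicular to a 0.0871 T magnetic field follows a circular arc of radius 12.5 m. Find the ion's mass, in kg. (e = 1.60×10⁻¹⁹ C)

qvB = mv²/r ⇒ m = qBr/v.
m = (2×1.60×10^-19)(0.0871)(12.5) / (3.23×10^6) = 1.08×10^-25 kg.

m ≈ 1.08×10^-25 kg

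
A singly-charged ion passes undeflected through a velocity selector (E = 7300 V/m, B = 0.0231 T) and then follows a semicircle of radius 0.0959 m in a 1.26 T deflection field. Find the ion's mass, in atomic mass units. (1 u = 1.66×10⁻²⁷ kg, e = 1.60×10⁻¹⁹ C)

m ≈ 36.9 u

v = E/B₁ = 3.16×10^5 m/s.
From r = mv/(qB₂), m = qB₂r/v = (1×1.60×10^-19)(1.26)(0.0959) / (3.16×10^5) = 6.12×10^-26 kg.
In atomic mass units: m = 6.12×10^-26 / 1.66×10^-27 = 36.9 u.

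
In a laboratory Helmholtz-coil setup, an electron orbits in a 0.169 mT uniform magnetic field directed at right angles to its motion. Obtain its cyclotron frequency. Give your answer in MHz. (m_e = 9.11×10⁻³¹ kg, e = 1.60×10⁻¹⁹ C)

f = qB/(2πm) = (1×1.60×10^-19)(1.69×10^-4) / [2π(9.11×10^-31)] = 4.72×10^6 Hz.

f ≈ 4.72 MHz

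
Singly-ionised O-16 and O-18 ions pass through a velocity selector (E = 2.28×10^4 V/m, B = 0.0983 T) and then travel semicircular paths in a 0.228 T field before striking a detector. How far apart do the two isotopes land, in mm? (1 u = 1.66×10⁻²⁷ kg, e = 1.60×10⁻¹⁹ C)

Both emerge at v = E/B₁ = 2.32×10^5 m/s.
r = mv/(qB₂), so r₁ = 0.1689 m and r₂ = 0.1900 m, giving Δr = 0.0211 m.
After a semicircle each ion lands a diameter 2r from the entry slit, so the separation is 2Δr = 0.0422 m.

Δd ≈ 42.2 mm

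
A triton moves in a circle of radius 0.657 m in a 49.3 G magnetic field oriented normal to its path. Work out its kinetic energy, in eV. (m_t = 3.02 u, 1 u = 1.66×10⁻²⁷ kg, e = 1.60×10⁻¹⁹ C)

v = qBr/m = (1×1.60×10^-19)(4.93×10^-3)(0.657) / (5.01×10^-27) = 1.03×10^5 m/s.
K = ½mv² = 0.5·(5.01×10^-27)·(1.03×10^5)² = 2.68×10^-17 J = 167 eV.

K ≈ 167 eV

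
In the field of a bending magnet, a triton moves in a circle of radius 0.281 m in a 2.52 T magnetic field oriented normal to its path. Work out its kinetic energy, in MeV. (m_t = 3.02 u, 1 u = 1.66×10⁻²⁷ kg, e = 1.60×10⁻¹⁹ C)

K ≈ 8.00 MeV

v = qBr/m = (1×1.60×10^-19)(2.52)(0.281) / (5.01×10^-27) = 2.26×10^7 m/s.
K = ½mv² = 0.5·(5.01×10^-27)·(2.26×10^7)² = 1.28×10^-12 J = 8.00 MeV.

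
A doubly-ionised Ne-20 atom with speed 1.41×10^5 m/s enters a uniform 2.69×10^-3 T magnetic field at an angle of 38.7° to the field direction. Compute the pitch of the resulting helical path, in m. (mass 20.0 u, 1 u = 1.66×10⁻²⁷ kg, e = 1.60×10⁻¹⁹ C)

pitch ≈ 26.7 m

The velocity component along B is v∥ = v cos38.7° = 1.10×10^5 m/s.
The cyclotron period T = 2πm/(qB) = 2.42×10^-4 s is set by m, q, B alone.
Pitch = v∥·T = (1.10×10^5)(2.42×10^-4) = 26.7 m.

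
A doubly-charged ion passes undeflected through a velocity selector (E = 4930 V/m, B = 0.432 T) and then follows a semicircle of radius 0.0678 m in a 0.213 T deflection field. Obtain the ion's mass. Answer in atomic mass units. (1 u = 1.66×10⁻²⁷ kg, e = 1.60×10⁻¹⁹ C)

v = E/B₁ = 1.14×10^4 m/s.
From r = mv/(qB₂), m = qB₂r/v = (2×1.60×10^-19)(0.213)(0.0678) / (1.14×10^4) = 4.05×10^-25 kg.
In atomic mass units: m = 4.05×10^-25 / 1.66×10^-27 = 244 u.

m ≈ 244 u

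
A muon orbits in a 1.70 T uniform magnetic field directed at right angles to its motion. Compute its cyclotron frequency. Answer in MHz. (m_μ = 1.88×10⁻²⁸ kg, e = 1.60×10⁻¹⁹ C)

f ≈ 230 MHz

f = qB/(2πm) = (1×1.60×10^-19)(1.70) / [2π(1.88×10^-28)] = 2.30×10^8 Hz.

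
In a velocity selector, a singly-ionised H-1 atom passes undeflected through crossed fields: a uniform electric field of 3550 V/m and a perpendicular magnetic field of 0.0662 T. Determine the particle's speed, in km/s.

v ≈ 53.6 km/s

For zero net force, qE = qvB, so v = E/B.
v = (3550) / (0.0662) = 5.36×10^4 m/s.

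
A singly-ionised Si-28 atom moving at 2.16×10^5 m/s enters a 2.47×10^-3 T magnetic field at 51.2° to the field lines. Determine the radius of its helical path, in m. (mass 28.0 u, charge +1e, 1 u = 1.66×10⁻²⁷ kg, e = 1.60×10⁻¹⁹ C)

Only the perpendicular component v⊥ = v sin51.2° = 1.68×10^5 m/s is bent by the field.
r = m v⊥ /(qB) = (4.65×10^-26)(1.68×10^5) / [(1×1.60×10^-19)(2.47×10^-3)] = 19.8 m.

r ≈ 19.8 m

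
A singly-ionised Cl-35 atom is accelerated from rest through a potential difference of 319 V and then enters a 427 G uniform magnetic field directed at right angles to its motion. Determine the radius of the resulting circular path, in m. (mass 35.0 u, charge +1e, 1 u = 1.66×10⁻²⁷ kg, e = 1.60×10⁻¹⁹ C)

r ≈ 0.356 m

The kinetic energy gained is K = qV = (1×1.60×10^-19)(319) = 5.10×10^-17 J.
v = √(2K/m) = 4.19×10^4 m/s.
r = mv/(qB) = (5.81×10^-26)(4.19×10^4) / [(1×1.60×10^-19)(0.0427)] = 0.356 m.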